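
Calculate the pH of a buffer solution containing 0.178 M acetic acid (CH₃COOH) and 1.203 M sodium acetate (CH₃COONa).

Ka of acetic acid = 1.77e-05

pKa = -log(1.77e-05) = 4.75. pH = pKa + log([A⁻]/[HA]) = 4.75 + log(1.203/0.178)

pH = 5.58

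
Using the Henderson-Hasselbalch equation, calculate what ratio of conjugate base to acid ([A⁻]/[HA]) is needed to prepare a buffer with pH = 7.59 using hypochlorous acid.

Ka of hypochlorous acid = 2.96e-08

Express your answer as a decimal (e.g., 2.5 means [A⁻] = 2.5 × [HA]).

pKa = -log(2.96e-08) = 7.5287. pH = pKa + log([A⁻]/[HA]), so log([A⁻]/[HA]) = pH − pKa = 7.59 − 7.5287 = 0.0613. [A⁻]/[HA] = 10^(0.0613) = 1.15

[A⁻]/[HA] = 1.15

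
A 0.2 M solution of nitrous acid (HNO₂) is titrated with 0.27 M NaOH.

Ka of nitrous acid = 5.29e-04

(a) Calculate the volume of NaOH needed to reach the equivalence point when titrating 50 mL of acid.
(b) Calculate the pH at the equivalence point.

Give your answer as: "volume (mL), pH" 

moles acid = 0.2 × 50/1000 = 0.01 mol; V_base = moles/0.27 × 1000 = 37.0 mL. At equivalence only the conjugate base is present: [A⁻] = 0.01/0.087 = 1.1489e-01 M. Kb = Kw/Ka = 1.89e-11; [OH⁻] = √(Kb × [A⁻]) = 1.4737e-06; pOH = 5.83; pH = 14 - pOH = 8.17.

V = 37.0 mL, pH = 8.17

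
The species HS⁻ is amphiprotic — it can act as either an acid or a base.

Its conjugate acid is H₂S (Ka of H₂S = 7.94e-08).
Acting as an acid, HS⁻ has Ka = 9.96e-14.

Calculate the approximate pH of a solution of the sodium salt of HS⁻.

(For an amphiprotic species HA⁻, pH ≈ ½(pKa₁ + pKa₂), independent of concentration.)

pKa₁ = -log(7.94e-08) = 7.10; pKa₂ = -log(9.96e-14) = 13.00. For an amphiprotic species, pH ≈ ½(pKa₁ + pKa₂) = ½(7.10 + 13.00) = 10.05.

pH = 10.05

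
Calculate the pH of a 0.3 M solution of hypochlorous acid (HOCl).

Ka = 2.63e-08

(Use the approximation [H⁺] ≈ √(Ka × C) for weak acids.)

[H⁺] = √(Ka × C) = √(2.63e-08 × 0.3) = 8.8826e-05. pH = -log(8.8826e-05)

pH = 4.05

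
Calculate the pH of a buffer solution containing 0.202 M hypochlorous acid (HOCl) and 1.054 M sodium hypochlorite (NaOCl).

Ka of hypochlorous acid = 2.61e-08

pKa = -log(2.61e-08) = 7.58. pH = pKa + log([A⁻]/[HA]) = 7.58 + log(1.054/0.202)

pH = 8.30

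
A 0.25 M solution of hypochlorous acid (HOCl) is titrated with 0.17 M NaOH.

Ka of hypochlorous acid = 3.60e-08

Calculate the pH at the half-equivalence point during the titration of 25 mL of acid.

At half-equivalence [HA] = [A⁻], so Henderson-Hasselbalch gives pH = pKa = -log(3.60e-08) = 7.44.

pH = pKa = 7.44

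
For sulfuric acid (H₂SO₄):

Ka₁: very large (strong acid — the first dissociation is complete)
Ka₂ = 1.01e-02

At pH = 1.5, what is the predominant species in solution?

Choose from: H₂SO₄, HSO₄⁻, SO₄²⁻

The first dissociation is complete, so H₂SO₄ itself is never the predominant species in water; pKa₂ = -log(1.01e-02) = 2.00. For a polyprotic acid the predominant species crosses at each pKa: below pKa_n the protonated form dominates, above it the deprotonated form does. At pH = 1.5, the predominant species is HSO₄⁻.

HSO₄⁻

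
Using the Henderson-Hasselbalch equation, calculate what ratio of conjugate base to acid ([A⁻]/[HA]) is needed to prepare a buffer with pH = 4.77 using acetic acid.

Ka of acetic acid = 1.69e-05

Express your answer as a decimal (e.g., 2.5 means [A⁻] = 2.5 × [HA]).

pKa = -log(1.69e-05) = 4.7721. pH = pKa + log([A⁻]/[HA]), so log([A⁻]/[HA]) = pH − pKa = 4.77 − 4.7721 = -0.0021. [A⁻]/[HA] = 10^(-0.0021) = 0.995

[A⁻]/[HA] = 0.995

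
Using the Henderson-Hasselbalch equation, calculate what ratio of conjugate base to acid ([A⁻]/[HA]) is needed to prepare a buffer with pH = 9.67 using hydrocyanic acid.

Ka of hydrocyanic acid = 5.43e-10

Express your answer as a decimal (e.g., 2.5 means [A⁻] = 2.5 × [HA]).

pKa = -log(5.43e-10) = 9.2652. pH = pKa + log([A⁻]/[HA]), so log([A⁻]/[HA]) = pH − pKa = 9.67 − 9.2652 = 0.4048. [A⁻]/[HA] = 10^(0.4048) = 2.54

[A⁻]/[HA] = 2.54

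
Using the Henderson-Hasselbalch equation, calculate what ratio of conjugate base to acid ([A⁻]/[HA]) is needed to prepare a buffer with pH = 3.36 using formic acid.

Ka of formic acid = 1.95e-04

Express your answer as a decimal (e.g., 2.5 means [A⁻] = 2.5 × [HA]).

pKa = -log(1.95e-04) = 3.7100. pH = pKa + log([A⁻]/[HA]), so log([A⁻]/[HA]) = pH − pKa = 3.36 − 3.7100 = -0.3500. [A⁻]/[HA] = 10^(-0.3500) = 0.447

[A⁻]/[HA] = 0.447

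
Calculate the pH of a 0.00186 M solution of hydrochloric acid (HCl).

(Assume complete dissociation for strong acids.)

[H⁺] = 0.00186 M for strong acid. pH = -log[H⁺] = -log(0.00186)

pH = 2.73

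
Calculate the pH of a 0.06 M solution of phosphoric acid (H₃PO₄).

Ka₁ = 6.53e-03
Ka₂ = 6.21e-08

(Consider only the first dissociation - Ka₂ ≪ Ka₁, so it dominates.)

First dissociation dominates. From Ka₁ = [H⁺][HA⁻]/[H₂A], x² + Ka₁·x − Ka₁·C = 0 with C = 0.06 M and Ka₁ = 6.53e-03. Solving: [H⁺] = (−Ka₁ + √(Ka₁² + 4·Ka₁·C)) / 2 = 1.6796e-02 M. pH = -log(1.6796e-02) = 1.77.

pH = 1.77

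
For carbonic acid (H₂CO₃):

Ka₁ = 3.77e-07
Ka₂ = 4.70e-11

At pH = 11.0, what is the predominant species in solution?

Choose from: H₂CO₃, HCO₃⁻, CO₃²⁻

pKa₁ = 6.42, pKa₂ = 10.33. For a polyprotic acid the predominant species crosses at each pKa: below pKa_n the protonated form dominates, above it the deprotonated form does. At pH = 11.0, the predominant species is CO₃²⁻.

CO₃²⁻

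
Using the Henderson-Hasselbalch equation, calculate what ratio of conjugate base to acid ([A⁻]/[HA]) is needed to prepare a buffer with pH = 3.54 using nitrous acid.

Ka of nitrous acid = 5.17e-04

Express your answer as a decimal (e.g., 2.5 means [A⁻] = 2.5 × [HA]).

pKa = -log(5.17e-04) = 3.2865. pH = pKa + log([A⁻]/[HA]), so log([A⁻]/[HA]) = pH − pKa = 3.54 − 3.2865 = 0.2535. [A⁻]/[HA] = 10^(0.2535) = 1.79

[A⁻]/[HA] = 1.79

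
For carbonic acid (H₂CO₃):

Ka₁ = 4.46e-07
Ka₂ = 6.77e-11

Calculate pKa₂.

pKa₂ = -log(Ka₂) = -log(6.77e-11) = 10.17.

pK_{a2} = 10.17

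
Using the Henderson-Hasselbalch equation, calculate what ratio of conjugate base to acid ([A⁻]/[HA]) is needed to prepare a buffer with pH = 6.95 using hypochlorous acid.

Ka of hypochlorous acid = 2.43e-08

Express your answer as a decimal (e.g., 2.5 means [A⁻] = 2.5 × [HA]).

pKa = -log(2.43e-08) = 7.6144. pH = pKa + log([A⁻]/[HA]), so log([A⁻]/[HA]) = pH − pKa = 6.95 − 7.6144 = -0.6644. [A⁻]/[HA] = 10^(-0.6644) = 0.217

[A⁻]/[HA] = 0.217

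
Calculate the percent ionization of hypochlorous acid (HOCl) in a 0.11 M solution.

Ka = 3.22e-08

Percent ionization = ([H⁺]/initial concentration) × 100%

Using Ka equilibrium: x² + Ka×x - Ka×C = 0. Solving: [H⁺] = 5.9499e-05. Percent = (5.9499e-05/0.11) × 100

Percent ionization = 0.0541%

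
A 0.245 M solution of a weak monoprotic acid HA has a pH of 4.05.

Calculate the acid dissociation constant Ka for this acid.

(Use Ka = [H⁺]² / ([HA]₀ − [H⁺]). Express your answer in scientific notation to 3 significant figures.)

[H⁺] = 10^(−pH) = 10^(−4.05) = 8.913e-05 M. For HA ⇌ H⁺ + A⁻, Ka = [H⁺][A⁻]/[HA] = [H⁺]² / ([HA]₀ − [H⁺]) = (8.913e-05)² / (0.245 − 8.913e-05) = 3.24e-08.

K_a = 3.24e-08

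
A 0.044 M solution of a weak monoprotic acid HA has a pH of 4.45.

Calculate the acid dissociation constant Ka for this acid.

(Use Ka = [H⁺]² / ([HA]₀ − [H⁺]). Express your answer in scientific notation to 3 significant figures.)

[H⁺] = 10^(−pH) = 10^(−4.45) = 3.548e-05 M. For HA ⇌ H⁺ + A⁻, Ka = [H⁺][A⁻]/[HA] = [H⁺]² / ([HA]₀ − [H⁺]) = (3.548e-05)² / (0.044 − 3.548e-05) = 2.86e-08.

K_a = 2.86e-08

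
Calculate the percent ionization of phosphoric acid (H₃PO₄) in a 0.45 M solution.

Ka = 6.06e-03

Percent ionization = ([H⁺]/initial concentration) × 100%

Using Ka equilibrium: x² + Ka×x - Ka×C = 0. Solving: [H⁺] = 4.9279e-02. Percent = (4.9279e-02/0.45) × 100

Percent ionization = 11%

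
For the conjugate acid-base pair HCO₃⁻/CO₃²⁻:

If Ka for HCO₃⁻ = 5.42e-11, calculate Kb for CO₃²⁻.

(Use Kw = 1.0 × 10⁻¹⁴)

For a conjugate pair Ka × Kb = Kw, so Kb = Kw/Ka = 1.0 × 10⁻¹⁴ / 5.42e-11 = 1.85e-04.

K_b = 1.85e-04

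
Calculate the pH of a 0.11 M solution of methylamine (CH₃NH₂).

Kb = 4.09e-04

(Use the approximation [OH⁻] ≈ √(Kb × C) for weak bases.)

[OH⁻] = √(Kb × C) = √(4.09e-04 × 0.11) = 6.7075e-03. pOH = 2.17, pH = 14 - pOH

pH = 11.83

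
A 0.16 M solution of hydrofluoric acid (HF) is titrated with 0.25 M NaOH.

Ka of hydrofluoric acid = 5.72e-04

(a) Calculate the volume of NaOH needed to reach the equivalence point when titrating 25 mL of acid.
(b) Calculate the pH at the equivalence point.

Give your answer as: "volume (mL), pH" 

moles acid = 0.16 × 25/1000 = 0.004 mol; V_base = moles/0.25 × 1000 = 16.0 mL. At equivalence only the conjugate base is present: [A⁻] = 0.004/0.041 = 9.7561e-02 M. Kb = Kw/Ka = 1.75e-11; [OH⁻] = √(Kb × [A⁻]) = 1.3060e-06; pOH = 5.88; pH = 14 - pOH = 8.12.

V = 16.0 mL, pH = 8.12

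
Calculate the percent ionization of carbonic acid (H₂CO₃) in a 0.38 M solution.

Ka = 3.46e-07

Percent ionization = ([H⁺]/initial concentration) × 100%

Using Ka equilibrium: x² + Ka×x - Ka×C = 0. Solving: [H⁺] = 3.6243e-04. Percent = (3.6243e-04/0.38) × 100

Percent ionization = 0.0954%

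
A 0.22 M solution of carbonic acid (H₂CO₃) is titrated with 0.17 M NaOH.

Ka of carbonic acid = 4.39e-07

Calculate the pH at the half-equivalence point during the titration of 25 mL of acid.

At half-equivalence [HA] = [A⁻], so Henderson-Hasselbalch gives pH = pKa = -log(4.39e-07) = 6.36.

pH = pKa = 6.36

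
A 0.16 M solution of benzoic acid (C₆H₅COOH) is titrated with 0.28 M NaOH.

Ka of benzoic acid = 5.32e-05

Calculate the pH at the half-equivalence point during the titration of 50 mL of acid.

At half-equivalence [HA] = [A⁻], so Henderson-Hasselbalch gives pH = pKa = -log(5.32e-05) = 4.27.

pH = pKa = 4.27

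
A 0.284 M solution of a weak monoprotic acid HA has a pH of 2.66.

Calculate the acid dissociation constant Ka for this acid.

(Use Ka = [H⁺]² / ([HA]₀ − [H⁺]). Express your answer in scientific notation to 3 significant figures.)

[H⁺] = 10^(−pH) = 10^(−2.66) = 2.188e-03 M. For HA ⇌ H⁺ + A⁻, Ka = [H⁺][A⁻]/[HA] = [H⁺]² / ([HA]₀ − [H⁺]) = (2.188e-03)² / (0.284 − 2.188e-03) = 1.70e-05.

K_a = 1.70e-05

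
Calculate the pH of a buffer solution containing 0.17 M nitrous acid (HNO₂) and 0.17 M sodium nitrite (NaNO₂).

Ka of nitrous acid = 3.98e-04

pKa = -log(3.98e-04) = 3.40. pH = pKa + log([A⁻]/[HA]) = 3.40 + log(0.17/0.17)

pH = 3.40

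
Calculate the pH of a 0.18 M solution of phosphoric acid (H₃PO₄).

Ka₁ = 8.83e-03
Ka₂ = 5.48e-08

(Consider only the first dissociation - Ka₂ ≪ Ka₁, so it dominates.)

First dissociation dominates. From Ka₁ = [H⁺][HA⁻]/[H₂A], x² + Ka₁·x − Ka₁·C = 0 with C = 0.18 M and Ka₁ = 8.83e-03. Solving: [H⁺] = (−Ka₁ + √(Ka₁² + 4·Ka₁·C)) / 2 = 3.5696e-02 M. pH = -log(3.5696e-02) = 1.45.

pH = 1.45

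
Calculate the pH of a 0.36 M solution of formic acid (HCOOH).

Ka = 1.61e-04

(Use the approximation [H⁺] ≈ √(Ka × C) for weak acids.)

[H⁺] = √(Ka × C) = √(1.61e-04 × 0.36) = 7.6131e-03. pH = -log(7.6131e-03)

pH = 2.12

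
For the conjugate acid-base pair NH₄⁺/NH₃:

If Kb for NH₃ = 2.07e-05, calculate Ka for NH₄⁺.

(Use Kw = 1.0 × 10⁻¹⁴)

For a conjugate pair Ka × Kb = Kw, so Ka = Kw/Kb = 1.0 × 10⁻¹⁴ / 2.07e-05 = 4.83e-10.

K_a = 4.83e-10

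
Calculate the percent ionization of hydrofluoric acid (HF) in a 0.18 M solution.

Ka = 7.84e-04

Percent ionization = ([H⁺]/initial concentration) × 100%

Using Ka equilibrium: x² + Ka×x - Ka×C = 0. Solving: [H⁺] = 1.1494e-02. Percent = (1.1494e-02/0.18) × 100

Percent ionization = 6.39%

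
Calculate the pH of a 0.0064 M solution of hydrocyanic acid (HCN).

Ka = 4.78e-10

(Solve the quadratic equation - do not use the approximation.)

x² + Ka×x - Ka×C = 0. Using quadratic formula: [H⁺] = 1.7488e-06

pH = 5.76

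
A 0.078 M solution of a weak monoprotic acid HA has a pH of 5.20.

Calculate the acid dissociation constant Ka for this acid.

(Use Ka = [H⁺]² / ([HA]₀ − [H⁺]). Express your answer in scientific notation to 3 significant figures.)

[H⁺] = 10^(−pH) = 10^(−5.20) = 6.310e-06 M. For HA ⇌ H⁺ + A⁻, Ka = [H⁺][A⁻]/[HA] = [H⁺]² / ([HA]₀ − [H⁺]) = (6.310e-06)² / (0.078 − 6.310e-06) = 5.10e-10.

K_a = 5.10e-10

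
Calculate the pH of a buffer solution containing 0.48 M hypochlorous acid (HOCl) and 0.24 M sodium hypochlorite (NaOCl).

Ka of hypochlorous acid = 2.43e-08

pKa = -log(2.43e-08) = 7.61. pH = pKa + log([A⁻]/[HA]) = 7.61 + log(0.24/0.48)

pH = 7.31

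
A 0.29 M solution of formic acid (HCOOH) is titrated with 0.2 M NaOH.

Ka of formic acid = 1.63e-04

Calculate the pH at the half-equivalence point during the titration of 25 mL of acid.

At half-equivalence [HA] = [A⁻], so Henderson-Hasselbalch gives pH = pKa = -log(1.63e-04) = 3.79.

pH = pKa = 3.79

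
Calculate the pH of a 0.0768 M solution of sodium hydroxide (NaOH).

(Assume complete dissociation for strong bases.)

[OH⁻] = 0.0768 M for strong base. pOH = -log[OH⁻] = 1.11, pH = 14 - pOH

pH = 12.89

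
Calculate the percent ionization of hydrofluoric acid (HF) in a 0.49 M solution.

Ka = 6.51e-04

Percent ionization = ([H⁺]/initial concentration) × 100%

Using Ka equilibrium: x² + Ka×x - Ka×C = 0. Solving: [H⁺] = 1.7538e-02. Percent = (1.7538e-02/0.49) × 100

Percent ionization = 3.58%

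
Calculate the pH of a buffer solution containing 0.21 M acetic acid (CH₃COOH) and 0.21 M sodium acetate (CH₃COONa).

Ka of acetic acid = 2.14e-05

pKa = -log(2.14e-05) = 4.67. pH = pKa + log([A⁻]/[HA]) = 4.67 + log(0.21/0.21)

pH = 4.67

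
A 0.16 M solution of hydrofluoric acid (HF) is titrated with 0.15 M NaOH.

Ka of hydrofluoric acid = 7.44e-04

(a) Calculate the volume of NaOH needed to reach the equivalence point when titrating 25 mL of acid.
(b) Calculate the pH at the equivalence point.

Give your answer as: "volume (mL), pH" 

moles acid = 0.16 × 25/1000 = 0.004 mol; V_base = moles/0.15 × 1000 = 26.7 mL. At equivalence only the conjugate base is present: [A⁻] = 0.004/0.052 = 7.7419e-02 M. Kb = Kw/Ka = 1.34e-11; [OH⁻] = √(Kb × [A⁻]) = 1.0201e-06; pOH = 5.99; pH = 14 - pOH = 8.01.

V = 26.7 mL, pH = 8.01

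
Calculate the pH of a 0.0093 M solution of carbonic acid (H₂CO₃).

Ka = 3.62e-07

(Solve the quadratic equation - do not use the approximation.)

x² + Ka×x - Ka×C = 0. Using quadratic formula: [H⁺] = 5.7842e-05

pH = 4.24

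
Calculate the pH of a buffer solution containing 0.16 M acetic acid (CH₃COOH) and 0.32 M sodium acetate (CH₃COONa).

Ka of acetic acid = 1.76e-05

pKa = -log(1.76e-05) = 4.75. pH = pKa + log([A⁻]/[HA]) = 4.75 + log(0.32/0.16)

pH = 5.06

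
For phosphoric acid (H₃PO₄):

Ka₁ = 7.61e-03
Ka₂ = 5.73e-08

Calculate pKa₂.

pKa₂ = -log(Ka₂) = -log(5.73e-08) = 7.24.

pK_{a2} = 7.24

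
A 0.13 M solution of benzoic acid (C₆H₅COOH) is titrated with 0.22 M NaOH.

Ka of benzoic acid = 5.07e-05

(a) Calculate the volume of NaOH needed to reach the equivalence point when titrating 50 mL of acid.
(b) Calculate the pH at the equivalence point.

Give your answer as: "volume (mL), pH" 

moles acid = 0.13 × 50/1000 = 0.0065 mol; V_base = moles/0.22 × 1000 = 29.5 mL. At equivalence only the conjugate base is present: [A⁻] = 0.0065/0.080 = 8.1714e-02 M. Kb = Kw/Ka = 1.97e-10; [OH⁻] = √(Kb × [A⁻]) = 4.0146e-06; pOH = 5.40; pH = 14 - pOH = 8.60.

V = 29.5 mL, pH = 8.60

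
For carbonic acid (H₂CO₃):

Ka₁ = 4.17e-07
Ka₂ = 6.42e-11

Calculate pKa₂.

pKa₂ = -log(Ka₂) = -log(6.42e-11) = 10.19.

pK_{a2} = 10.19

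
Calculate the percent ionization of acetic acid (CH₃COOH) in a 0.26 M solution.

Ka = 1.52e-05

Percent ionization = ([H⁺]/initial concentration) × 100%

Using Ka equilibrium: x² + Ka×x - Ka×C = 0. Solving: [H⁺] = 1.9804e-03. Percent = (1.9804e-03/0.26) × 100

Percent ionization = 0.762%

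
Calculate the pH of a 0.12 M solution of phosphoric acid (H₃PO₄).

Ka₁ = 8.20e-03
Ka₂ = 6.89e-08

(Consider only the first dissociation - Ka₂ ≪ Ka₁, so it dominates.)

First dissociation dominates. From Ka₁ = [H⁺][HA⁻]/[H₂A], x² + Ka₁·x − Ka₁·C = 0 with C = 0.12 M and Ka₁ = 8.20e-03. Solving: [H⁺] = (−Ka₁ + √(Ka₁² + 4·Ka₁·C)) / 2 = 2.7536e-02 M. pH = -log(2.7536e-02) = 1.56.

pH = 1.56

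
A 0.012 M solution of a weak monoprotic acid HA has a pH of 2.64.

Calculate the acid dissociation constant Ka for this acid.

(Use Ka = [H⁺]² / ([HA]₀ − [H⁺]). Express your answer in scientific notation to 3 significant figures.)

[H⁺] = 10^(−pH) = 10^(−2.64) = 2.291e-03 M. For HA ⇌ H⁺ + A⁻, Ka = [H⁺][A⁻]/[HA] = [H⁺]² / ([HA]₀ − [H⁺]) = (2.291e-03)² / (0.012 − 2.291e-03) = 5.41e-04.

K_a = 5.41e-04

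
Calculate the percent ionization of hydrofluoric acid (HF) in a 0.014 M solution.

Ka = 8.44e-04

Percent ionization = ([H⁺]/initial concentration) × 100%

Using Ka equilibrium: x² + Ka×x - Ka×C = 0. Solving: [H⁺] = 3.0412e-03. Percent = (3.0412e-03/0.014) × 100

Percent ionization = 21.7%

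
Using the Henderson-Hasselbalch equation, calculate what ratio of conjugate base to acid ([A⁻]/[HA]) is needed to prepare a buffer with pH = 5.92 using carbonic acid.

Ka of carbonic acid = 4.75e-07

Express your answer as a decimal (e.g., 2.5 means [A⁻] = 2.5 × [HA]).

pKa = -log(4.75e-07) = 6.3233. pH = pKa + log([A⁻]/[HA]), so log([A⁻]/[HA]) = pH − pKa = 5.92 − 6.3233 = -0.4033. [A⁻]/[HA] = 10^(-0.4033) = 0.395

[A⁻]/[HA] = 0.395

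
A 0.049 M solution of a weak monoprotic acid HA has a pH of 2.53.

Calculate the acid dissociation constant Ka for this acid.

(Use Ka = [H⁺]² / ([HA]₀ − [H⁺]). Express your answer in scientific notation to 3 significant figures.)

[H⁺] = 10^(−pH) = 10^(−2.53) = 2.951e-03 M. For HA ⇌ H⁺ + A⁻, Ka = [H⁺][A⁻]/[HA] = [H⁺]² / ([HA]₀ − [H⁺]) = (2.951e-03)² / (0.049 − 2.951e-03) = 1.89e-04.

K_a = 1.89e-04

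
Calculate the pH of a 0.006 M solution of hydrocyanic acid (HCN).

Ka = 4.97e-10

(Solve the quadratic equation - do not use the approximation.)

x² + Ka×x - Ka×C = 0. Using quadratic formula: [H⁺] = 1.7266e-06

pH = 5.76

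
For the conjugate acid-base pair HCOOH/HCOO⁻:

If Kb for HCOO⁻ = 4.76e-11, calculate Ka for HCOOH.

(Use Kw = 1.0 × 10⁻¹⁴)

For a conjugate pair Ka × Kb = Kw, so Ka = Kw/Kb = 1.0 × 10⁻¹⁴ / 4.76e-11 = 2.10e-04.

K_a = 2.10e-04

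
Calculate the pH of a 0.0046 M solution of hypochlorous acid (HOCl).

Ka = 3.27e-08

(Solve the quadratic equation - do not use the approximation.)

x² + Ka×x - Ka×C = 0. Using quadratic formula: [H⁺] = 1.2248e-05

pH = 4.91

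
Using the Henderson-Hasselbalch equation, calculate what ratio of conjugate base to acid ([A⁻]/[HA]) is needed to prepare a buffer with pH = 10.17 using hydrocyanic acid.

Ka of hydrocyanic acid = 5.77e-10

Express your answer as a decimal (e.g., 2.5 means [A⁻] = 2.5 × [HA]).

pKa = -log(5.77e-10) = 9.2388. pH = pKa + log([A⁻]/[HA]), so log([A⁻]/[HA]) = pH − pKa = 10.17 − 9.2388 = 0.9312. [A⁻]/[HA] = 10^(0.9312) = 8.53

[A⁻]/[HA] = 8.53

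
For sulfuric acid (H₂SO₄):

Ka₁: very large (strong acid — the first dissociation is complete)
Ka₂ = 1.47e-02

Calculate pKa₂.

pKa₂ = -log(Ka₂) = -log(1.47e-02) = 1.83.

pK_{a2} = 1.83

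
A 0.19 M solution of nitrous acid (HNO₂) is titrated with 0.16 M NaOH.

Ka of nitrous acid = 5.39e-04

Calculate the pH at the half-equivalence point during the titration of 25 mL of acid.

At half-equivalence [HA] = [A⁻], so Henderson-Hasselbalch gives pH = pKa = -log(5.39e-04) = 3.27.

pH = pKa = 3.27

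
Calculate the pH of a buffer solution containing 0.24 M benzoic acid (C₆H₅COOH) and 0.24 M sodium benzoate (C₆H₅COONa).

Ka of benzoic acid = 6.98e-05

pKa = -log(6.98e-05) = 4.16. pH = pKa + log([A⁻]/[HA]) = 4.16 + log(0.24/0.24)

pH = 4.16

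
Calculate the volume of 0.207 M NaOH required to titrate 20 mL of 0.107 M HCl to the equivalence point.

At equivalence: moles acid = moles base. moles HCl = 0.107 × 20/1000 = 0.00214 mol. V_base = moles / 0.207 × 1000 = 10.3 mL.

V_{base} = 10.3 mL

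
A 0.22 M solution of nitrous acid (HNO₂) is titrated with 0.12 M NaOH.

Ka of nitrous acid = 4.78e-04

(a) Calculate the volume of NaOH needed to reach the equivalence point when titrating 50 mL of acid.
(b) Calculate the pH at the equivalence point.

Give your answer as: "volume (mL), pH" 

moles acid = 0.22 × 50/1000 = 0.011 mol; V_base = moles/0.12 × 1000 = 91.7 mL. At equivalence only the conjugate base is present: [A⁻] = 0.011/0.142 = 7.7647e-02 M. Kb = Kw/Ka = 2.09e-11; [OH⁻] = √(Kb × [A⁻]) = 1.2745e-06; pOH = 5.89; pH = 14 - pOH = 8.11.

V = 91.7 mL, pH = 8.11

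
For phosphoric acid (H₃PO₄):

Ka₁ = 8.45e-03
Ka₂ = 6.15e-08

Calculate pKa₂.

pKa₂ = -log(Ka₂) = -log(6.15e-08) = 7.21.

pK_{a2} = 7.21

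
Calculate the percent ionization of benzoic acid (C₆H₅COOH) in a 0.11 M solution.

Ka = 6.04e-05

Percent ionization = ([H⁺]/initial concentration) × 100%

Using Ka equilibrium: x² + Ka×x - Ka×C = 0. Solving: [H⁺] = 2.5476e-03. Percent = (2.5476e-03/0.11) × 100

Percent ionization = 2.32%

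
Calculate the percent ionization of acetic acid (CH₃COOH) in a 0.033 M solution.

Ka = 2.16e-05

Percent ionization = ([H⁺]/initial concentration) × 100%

Using Ka equilibrium: x² + Ka×x - Ka×C = 0. Solving: [H⁺] = 8.3354e-04. Percent = (8.3354e-04/0.033) × 100

Percent ionization = 2.53%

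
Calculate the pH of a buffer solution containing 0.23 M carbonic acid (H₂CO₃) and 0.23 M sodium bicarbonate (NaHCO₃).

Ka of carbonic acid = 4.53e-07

pKa = -log(4.53e-07) = 6.34. pH = pKa + log([A⁻]/[HA]) = 6.34 + log(0.23/0.23)

pH = 6.34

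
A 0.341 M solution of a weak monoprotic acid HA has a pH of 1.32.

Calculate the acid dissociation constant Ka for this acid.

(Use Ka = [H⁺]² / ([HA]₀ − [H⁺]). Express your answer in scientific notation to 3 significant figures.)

[H⁺] = 10^(−pH) = 10^(−1.32) = 4.786e-02 M. For HA ⇌ H⁺ + A⁻, Ka = [H⁺][A⁻]/[HA] = [H⁺]² / ([HA]₀ − [H⁺]) = (4.786e-02)² / (0.341 − 4.786e-02) = 7.82e-03.

K_a = 7.82e-03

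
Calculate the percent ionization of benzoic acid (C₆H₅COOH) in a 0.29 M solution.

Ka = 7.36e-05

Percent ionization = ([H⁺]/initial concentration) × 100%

Using Ka equilibrium: x² + Ka×x - Ka×C = 0. Solving: [H⁺] = 4.5833e-03. Percent = (4.5833e-03/0.29) × 100

Percent ionization = 1.58%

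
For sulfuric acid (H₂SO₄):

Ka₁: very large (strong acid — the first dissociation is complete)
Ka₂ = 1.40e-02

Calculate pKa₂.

pKa₂ = -log(Ka₂) = -log(1.40e-02) = 1.85.

pK_{a2} = 1.85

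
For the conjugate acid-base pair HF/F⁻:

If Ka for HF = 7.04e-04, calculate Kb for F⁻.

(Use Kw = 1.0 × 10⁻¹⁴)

For a conjugate pair Ka × Kb = Kw, so Kb = Kw/Ka = 1.0 × 10⁻¹⁴ / 7.04e-04 = 1.42e-11.

K_b = 1.42e-11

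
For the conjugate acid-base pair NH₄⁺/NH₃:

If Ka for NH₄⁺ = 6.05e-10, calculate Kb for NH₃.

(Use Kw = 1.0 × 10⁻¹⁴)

For a conjugate pair Ka × Kb = Kw, so Kb = Kw/Ka = 1.0 × 10⁻¹⁴ / 6.05e-10 = 1.65e-05.

K_b = 1.65e-05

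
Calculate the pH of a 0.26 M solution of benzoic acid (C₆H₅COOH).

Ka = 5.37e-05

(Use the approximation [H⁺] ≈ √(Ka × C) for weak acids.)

[H⁺] = √(Ka × C) = √(5.37e-05 × 0.26) = 3.7366e-03. pH = -log(3.7366e-03)

pH = 2.43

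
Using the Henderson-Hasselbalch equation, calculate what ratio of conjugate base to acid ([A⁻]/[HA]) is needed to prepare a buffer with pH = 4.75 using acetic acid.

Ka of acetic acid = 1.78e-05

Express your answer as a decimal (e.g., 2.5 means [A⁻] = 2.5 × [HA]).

pKa = -log(1.78e-05) = 4.7496. pH = pKa + log([A⁻]/[HA]), so log([A⁻]/[HA]) = pH − pKa = 4.75 − 4.7496 = 0.0004. [A⁻]/[HA] = 10^(0.0004) = 1.00

[A⁻]/[HA] = 1.00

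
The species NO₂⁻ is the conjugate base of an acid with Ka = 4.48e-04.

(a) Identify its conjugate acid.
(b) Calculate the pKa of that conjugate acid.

(a) The conjugate acid is formed by adding one H⁺ to NO₂⁻, giving HNO₂. (b) pKa = -log(Ka) = -log(4.48e-04) = 3.35.

Conjugate acid: HNO₂; pK_a = 3.35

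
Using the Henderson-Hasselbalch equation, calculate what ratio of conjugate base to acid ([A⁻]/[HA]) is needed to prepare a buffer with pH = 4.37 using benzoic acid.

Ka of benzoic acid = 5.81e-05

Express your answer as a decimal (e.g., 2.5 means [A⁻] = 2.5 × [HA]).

pKa = -log(5.81e-05) = 4.2358. pH = pKa + log([A⁻]/[HA]), so log([A⁻]/[HA]) = pH − pKa = 4.37 − 4.2358 = 0.1342. [A⁻]/[HA] = 10^(0.1342) = 1.36

[A⁻]/[HA] = 1.36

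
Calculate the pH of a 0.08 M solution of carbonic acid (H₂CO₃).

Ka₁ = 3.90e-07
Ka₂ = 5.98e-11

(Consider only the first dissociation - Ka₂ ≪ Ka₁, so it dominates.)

First dissociation dominates. From Ka₁ = [H⁺][HA⁻]/[H₂A], x² + Ka₁·x − Ka₁·C = 0 with C = 0.08 M and Ka₁ = 3.90e-07. Solving: [H⁺] = (−Ka₁ + √(Ka₁² + 4·Ka₁·C)) / 2 = 1.7644e-04 M. pH = -log(1.7644e-04) = 3.75.

pH = 3.75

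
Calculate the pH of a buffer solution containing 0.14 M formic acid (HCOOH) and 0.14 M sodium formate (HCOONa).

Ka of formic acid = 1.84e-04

pKa = -log(1.84e-04) = 3.74. pH = pKa + log([A⁻]/[HA]) = 3.74 + log(0.14/0.14)

pH = 3.74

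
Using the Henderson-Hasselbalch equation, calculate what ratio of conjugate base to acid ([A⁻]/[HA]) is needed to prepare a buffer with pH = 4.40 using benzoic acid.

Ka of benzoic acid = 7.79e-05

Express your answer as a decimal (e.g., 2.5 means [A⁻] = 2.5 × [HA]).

pKa = -log(7.79e-05) = 4.1085. pH = pKa + log([A⁻]/[HA]), so log([A⁻]/[HA]) = pH − pKa = 4.40 − 4.1085 = 0.2915. [A⁻]/[HA] = 10^(0.2915) = 1.96

[A⁻]/[HA] = 1.96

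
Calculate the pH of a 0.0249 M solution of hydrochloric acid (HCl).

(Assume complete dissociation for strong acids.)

[H⁺] = 0.0249 M for strong acid. pH = -log[H⁺] = -log(0.0249)

pH = 1.60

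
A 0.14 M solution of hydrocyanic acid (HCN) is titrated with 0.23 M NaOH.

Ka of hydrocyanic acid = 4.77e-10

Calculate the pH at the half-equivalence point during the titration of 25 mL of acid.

At half-equivalence [HA] = [A⁻], so Henderson-Hasselbalch gives pH = pKa = -log(4.77e-10) = 9.32.

pH = pKa = 9.32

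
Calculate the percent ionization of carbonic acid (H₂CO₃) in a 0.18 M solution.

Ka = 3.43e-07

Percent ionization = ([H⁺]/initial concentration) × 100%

Using Ka equilibrium: x² + Ka×x - Ka×C = 0. Solving: [H⁺] = 2.4830e-04. Percent = (2.4830e-04/0.18) × 100

Percent ionization = 0.138%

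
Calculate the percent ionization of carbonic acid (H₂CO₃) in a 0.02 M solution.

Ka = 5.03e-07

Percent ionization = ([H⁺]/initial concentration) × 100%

Using Ka equilibrium: x² + Ka×x - Ka×C = 0. Solving: [H⁺] = 1.0005e-04. Percent = (1.0005e-04/0.02) × 100

Percent ionization = 0.5%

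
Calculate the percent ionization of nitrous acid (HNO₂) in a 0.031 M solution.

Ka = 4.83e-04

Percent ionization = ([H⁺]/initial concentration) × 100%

Using Ka equilibrium: x² + Ka×x - Ka×C = 0. Solving: [H⁺] = 3.6355e-03. Percent = (3.6355e-03/0.031) × 100

Percent ionization = 11.7%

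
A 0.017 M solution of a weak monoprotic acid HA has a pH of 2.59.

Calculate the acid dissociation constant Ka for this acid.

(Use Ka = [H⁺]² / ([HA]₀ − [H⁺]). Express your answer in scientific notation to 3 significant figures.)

[H⁺] = 10^(−pH) = 10^(−2.59) = 2.570e-03 M. For HA ⇌ H⁺ + A⁻, Ka = [H⁺][A⁻]/[HA] = [H⁺]² / ([HA]₀ − [H⁺]) = (2.570e-03)² / (0.017 − 2.570e-03) = 4.58e-04.

K_a = 4.58e-04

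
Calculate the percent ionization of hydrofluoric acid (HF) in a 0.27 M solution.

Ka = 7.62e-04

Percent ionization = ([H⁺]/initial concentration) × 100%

Using Ka equilibrium: x² + Ka×x - Ka×C = 0. Solving: [H⁺] = 1.3968e-02. Percent = (1.3968e-02/0.27) × 100

Percent ionization = 5.17%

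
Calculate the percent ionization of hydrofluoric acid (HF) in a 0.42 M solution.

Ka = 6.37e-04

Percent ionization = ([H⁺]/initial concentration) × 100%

Using Ka equilibrium: x² + Ka×x - Ka×C = 0. Solving: [H⁺] = 1.6041e-02. Percent = (1.6041e-02/0.42) × 100

Percent ionization = 3.82%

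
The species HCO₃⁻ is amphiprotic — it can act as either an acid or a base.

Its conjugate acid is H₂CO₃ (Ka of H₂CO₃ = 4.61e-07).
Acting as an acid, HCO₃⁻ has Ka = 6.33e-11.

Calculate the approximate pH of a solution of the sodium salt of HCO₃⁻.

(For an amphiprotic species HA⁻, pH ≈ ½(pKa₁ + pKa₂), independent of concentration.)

pKa₁ = -log(4.61e-07) = 6.34; pKa₂ = -log(6.33e-11) = 10.20. For an amphiprotic species, pH ≈ ½(pKa₁ + pKa₂) = ½(6.34 + 10.20) = 8.27.

pH = 8.27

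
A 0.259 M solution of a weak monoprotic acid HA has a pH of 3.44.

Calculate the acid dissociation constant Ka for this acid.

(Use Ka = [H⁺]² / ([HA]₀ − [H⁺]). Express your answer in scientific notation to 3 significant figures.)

[H⁺] = 10^(−pH) = 10^(−3.44) = 3.631e-04 M. For HA ⇌ H⁺ + A⁻, Ka = [H⁺][A⁻]/[HA] = [H⁺]² / ([HA]₀ − [H⁺]) = (3.631e-04)² / (0.259 − 3.631e-04) = 5.10e-07.

K_a = 5.10e-07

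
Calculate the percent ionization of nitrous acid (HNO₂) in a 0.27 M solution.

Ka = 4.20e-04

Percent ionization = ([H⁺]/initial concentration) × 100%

Using Ka equilibrium: x² + Ka×x - Ka×C = 0. Solving: [H⁺] = 1.0441e-02. Percent = (1.0441e-02/0.27) × 100

Percent ionization = 3.87%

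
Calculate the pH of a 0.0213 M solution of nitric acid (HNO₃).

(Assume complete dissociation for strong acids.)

[H⁺] = 0.0213 M for strong acid. pH = -log[H⁺] = -log(0.0213)

pH = 1.67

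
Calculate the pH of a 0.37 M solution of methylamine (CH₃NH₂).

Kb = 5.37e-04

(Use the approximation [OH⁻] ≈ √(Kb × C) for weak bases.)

[OH⁻] = √(Kb × C) = √(5.37e-04 × 0.37) = 1.4096e-02. pOH = 1.85, pH = 14 - pOH

pH = 12.15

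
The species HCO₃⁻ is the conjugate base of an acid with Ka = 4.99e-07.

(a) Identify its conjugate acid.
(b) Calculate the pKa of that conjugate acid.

(a) The conjugate acid is formed by adding one H⁺ to HCO₃⁻, giving H₂CO₃. (b) pKa = -log(Ka) = -log(4.99e-07) = 6.30.

Conjugate acid: H₂CO₃; pK_a = 6.30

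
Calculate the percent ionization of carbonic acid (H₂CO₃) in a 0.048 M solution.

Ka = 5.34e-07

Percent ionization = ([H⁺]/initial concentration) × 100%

Using Ka equilibrium: x² + Ka×x - Ka×C = 0. Solving: [H⁺] = 1.5983e-04. Percent = (1.5983e-04/0.048) × 100

Percent ionization = 0.333%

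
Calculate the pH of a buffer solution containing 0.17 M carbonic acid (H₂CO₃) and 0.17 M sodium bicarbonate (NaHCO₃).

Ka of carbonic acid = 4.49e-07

pKa = -log(4.49e-07) = 6.35. pH = pKa + log([A⁻]/[HA]) = 6.35 + log(0.17/0.17)

pH = 6.35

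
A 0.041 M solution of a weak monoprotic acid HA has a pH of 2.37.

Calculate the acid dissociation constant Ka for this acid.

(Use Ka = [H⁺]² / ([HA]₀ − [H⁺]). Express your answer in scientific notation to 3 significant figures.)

[H⁺] = 10^(−pH) = 10^(−2.37) = 4.266e-03 M. For HA ⇌ H⁺ + A⁻, Ka = [H⁺][A⁻]/[HA] = [H⁺]² / ([HA]₀ − [H⁺]) = (4.266e-03)² / (0.041 − 4.266e-03) = 4.95e-04.

K_a = 4.95e-04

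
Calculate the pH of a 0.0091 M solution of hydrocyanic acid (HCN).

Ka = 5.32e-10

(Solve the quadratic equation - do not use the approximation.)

x² + Ka×x - Ka×C = 0. Using quadratic formula: [H⁺] = 2.2000e-06

pH = 5.66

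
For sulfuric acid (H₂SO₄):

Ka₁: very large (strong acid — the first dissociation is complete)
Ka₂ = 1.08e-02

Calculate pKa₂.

pKa₂ = -log(Ka₂) = -log(1.08e-02) = 1.97.

pK_{a2} = 1.97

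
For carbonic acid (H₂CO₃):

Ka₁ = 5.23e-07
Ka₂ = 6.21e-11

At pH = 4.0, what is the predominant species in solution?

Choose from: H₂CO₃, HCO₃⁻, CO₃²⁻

pKa₁ = 6.28, pKa₂ = 10.21. For a polyprotic acid the predominant species crosses at each pKa: below pKa_n the protonated form dominates, above it the deprotonated form does. At pH = 4.0, the predominant species is H₂CO₃.

H₂CO₃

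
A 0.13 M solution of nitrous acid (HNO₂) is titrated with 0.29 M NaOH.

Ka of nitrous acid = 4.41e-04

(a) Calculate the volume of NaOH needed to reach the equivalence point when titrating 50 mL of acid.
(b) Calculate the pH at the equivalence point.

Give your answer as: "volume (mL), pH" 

moles acid = 0.13 × 50/1000 = 0.0065 mol; V_base = moles/0.29 × 1000 = 22.4 mL. At equivalence only the conjugate base is present: [A⁻] = 0.0065/0.072 = 8.9762e-02 M. Kb = Kw/Ka = 2.27e-11; [OH⁻] = √(Kb × [A⁻]) = 1.4267e-06; pOH = 5.85; pH = 14 - pOH = 8.15.

V = 22.4 mL, pH = 8.15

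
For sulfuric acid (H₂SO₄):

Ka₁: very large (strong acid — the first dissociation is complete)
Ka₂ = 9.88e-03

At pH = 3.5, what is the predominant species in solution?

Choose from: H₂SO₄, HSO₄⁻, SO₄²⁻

The first dissociation is complete, so H₂SO₄ itself is never the predominant species in water; pKa₂ = -log(9.88e-03) = 2.01. For a polyprotic acid the predominant species crosses at each pKa: below pKa_n the protonated form dominates, above it the deprotonated form does. At pH = 3.5, the predominant species is SO₄²⁻.

SO₄²⁻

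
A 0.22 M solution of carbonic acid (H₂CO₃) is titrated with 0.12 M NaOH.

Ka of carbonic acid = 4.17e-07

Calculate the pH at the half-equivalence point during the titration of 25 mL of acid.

At half-equivalence [HA] = [A⁻], so Henderson-Hasselbalch gives pH = pKa = -log(4.17e-07) = 6.38.

pH = pKa = 6.38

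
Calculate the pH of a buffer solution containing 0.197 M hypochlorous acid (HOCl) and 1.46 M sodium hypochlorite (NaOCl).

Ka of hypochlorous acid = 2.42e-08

pKa = -log(2.42e-08) = 7.62. pH = pKa + log([A⁻]/[HA]) = 7.62 + log(1.46/0.197)

pH = 8.49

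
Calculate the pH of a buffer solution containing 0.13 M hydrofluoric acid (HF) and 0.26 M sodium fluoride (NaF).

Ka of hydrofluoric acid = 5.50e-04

pKa = -log(5.50e-04) = 3.26. pH = pKa + log([A⁻]/[HA]) = 3.26 + log(0.26/0.13)

pH = 3.56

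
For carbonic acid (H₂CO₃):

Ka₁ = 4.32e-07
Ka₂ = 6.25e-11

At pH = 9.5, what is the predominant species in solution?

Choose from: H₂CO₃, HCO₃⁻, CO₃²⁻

pKa₁ = 6.36, pKa₂ = 10.20. For a polyprotic acid the predominant species crosses at each pKa: below pKa_n the protonated form dominates, above it the deprotonated form does. At pH = 9.5, the predominant species is HCO₃⁻.

HCO₃⁻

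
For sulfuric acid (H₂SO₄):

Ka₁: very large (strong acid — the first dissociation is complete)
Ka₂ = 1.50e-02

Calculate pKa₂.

pKa₂ = -log(Ka₂) = -log(1.50e-02) = 1.82.

pK_{a2} = 1.82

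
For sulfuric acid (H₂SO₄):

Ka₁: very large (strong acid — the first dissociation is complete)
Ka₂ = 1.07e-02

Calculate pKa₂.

pKa₂ = -log(Ka₂) = -log(1.07e-02) = 1.97.

pK_{a2} = 1.97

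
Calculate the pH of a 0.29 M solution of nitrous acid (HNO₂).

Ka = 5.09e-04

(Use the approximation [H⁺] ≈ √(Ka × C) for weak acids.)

[H⁺] = √(Ka × C) = √(5.09e-04 × 0.29) = 1.2149e-02. pH = -log(1.2149e-02)

pH = 1.92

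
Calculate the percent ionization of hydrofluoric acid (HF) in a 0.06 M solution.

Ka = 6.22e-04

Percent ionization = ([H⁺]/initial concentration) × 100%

Using Ka equilibrium: x² + Ka×x - Ka×C = 0. Solving: [H⁺] = 5.8059e-03. Percent = (5.8059e-03/0.06) × 100

Percent ionization = 9.68%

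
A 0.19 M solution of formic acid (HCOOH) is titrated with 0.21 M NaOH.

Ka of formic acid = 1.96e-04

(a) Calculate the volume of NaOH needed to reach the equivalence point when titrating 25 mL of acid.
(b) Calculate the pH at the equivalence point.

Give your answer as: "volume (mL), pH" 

moles acid = 0.19 × 25/1000 = 0.00475 mol; V_base = moles/0.21 × 1000 = 22.6 mL. At equivalence only the conjugate base is present: [A⁻] = 0.00475/0.048 = 9.9750e-02 M. Kb = Kw/Ka = 5.10e-11; [OH⁻] = √(Kb × [A⁻]) = 2.2559e-06; pOH = 5.65; pH = 14 - pOH = 8.35.

V = 22.6 mL, pH = 8.35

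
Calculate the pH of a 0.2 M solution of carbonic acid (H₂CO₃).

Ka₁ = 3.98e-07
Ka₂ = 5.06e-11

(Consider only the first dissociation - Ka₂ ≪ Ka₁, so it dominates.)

First dissociation dominates. From Ka₁ = [H⁺][HA⁻]/[H₂A], x² + Ka₁·x − Ka₁·C = 0 with C = 0.2 M and Ka₁ = 3.98e-07. Solving: [H⁺] = (−Ka₁ + √(Ka₁² + 4·Ka₁·C)) / 2 = 2.8194e-04 M. pH = -log(2.8194e-04) = 3.55.

pH = 3.55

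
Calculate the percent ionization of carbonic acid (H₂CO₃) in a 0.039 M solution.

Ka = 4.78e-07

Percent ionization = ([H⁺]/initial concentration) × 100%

Using Ka equilibrium: x² + Ka×x - Ka×C = 0. Solving: [H⁺] = 1.3630e-04. Percent = (1.3630e-04/0.039) × 100

Percent ionization = 0.349%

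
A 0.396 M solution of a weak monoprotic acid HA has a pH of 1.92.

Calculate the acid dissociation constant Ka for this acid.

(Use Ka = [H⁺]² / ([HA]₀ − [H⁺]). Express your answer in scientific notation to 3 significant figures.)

[H⁺] = 10^(−pH) = 10^(−1.92) = 1.202e-02 M. For HA ⇌ H⁺ + A⁻, Ka = [H⁺][A⁻]/[HA] = [H⁺]² / ([HA]₀ − [H⁺]) = (1.202e-02)² / (0.396 − 1.202e-02) = 3.76e-04.

K_a = 3.76e-04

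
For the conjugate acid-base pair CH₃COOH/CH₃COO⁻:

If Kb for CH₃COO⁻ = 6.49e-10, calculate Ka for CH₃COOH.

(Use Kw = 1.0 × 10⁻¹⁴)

For a conjugate pair Ka × Kb = Kw, so Ka = Kw/Kb = 1.0 × 10⁻¹⁴ / 6.49e-10 = 1.54e-05.

K_a = 1.54e-05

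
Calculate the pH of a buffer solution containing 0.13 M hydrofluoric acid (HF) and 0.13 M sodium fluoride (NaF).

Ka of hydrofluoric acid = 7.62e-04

pKa = -log(7.62e-04) = 3.12. pH = pKa + log([A⁻]/[HA]) = 3.12 + log(0.13/0.13)

pH = 3.12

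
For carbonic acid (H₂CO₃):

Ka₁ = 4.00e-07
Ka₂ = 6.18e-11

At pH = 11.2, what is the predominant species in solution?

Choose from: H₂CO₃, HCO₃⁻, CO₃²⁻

pKa₁ = 6.40, pKa₂ = 10.21. For a polyprotic acid the predominant species crosses at each pKa: below pKa_n the protonated form dominates, above it the deprotonated form does. At pH = 11.2, the predominant species is CO₃²⁻.

CO₃²⁻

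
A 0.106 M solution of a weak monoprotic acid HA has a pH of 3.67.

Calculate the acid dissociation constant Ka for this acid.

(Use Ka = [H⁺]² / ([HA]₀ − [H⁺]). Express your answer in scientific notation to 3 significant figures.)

[H⁺] = 10^(−pH) = 10^(−3.67) = 2.138e-04 M. For HA ⇌ H⁺ + A⁻, Ka = [H⁺][A⁻]/[HA] = [H⁺]² / ([HA]₀ − [H⁺]) = (2.138e-04)² / (0.106 − 2.138e-04) = 4.32e-07.

K_a = 4.32e-07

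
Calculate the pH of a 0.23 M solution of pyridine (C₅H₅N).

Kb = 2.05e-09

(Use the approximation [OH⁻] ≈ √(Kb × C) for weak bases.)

[OH⁻] = √(Kb × C) = √(2.05e-09 × 0.23) = 2.1714e-05. pOH = 4.66, pH = 14 - pOH

pH = 9.34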